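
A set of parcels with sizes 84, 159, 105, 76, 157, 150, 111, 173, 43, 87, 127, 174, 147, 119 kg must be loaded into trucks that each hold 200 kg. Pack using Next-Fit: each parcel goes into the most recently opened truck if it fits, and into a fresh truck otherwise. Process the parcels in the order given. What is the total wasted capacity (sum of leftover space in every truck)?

688

Put 84 kg in truck 1; 116 kg remain.
Put 159 kg in truck 2; 41 kg remain.
Put 105 kg in truck 3; 95 kg remain.
Put 76 kg in truck 3; 19 kg remain.
Put 157 kg in truck 4; 43 kg remain.
Put 150 kg in truck 5; 50 kg remain.
Put 111 kg in truck 6; 89 kg remain.
Put 173 kg in truck 7; 27 kg remain.
Put 43 kg in truck 8; 157 kg remain.
Put 87 kg in truck 8; 70 kg remain.
Put 127 kg in truck 9; 73 kg remain.
Put 174 kg in truck 10; 26 kg remain.
Put 147 kg in truck 11; 53 kg remain.
Put 119 kg in truck 12; 81 kg remain.
12 trucks × 200 kg = 2400 kg; used 1712 kg; unused 688 kg.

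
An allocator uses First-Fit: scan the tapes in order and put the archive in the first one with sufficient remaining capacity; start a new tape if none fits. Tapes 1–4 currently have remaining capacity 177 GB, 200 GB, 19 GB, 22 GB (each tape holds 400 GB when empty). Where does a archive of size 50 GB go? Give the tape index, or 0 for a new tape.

1

Tapes with room: tape 1 (177 GB), tape 2 (200 GB).
The first with room is tape 1.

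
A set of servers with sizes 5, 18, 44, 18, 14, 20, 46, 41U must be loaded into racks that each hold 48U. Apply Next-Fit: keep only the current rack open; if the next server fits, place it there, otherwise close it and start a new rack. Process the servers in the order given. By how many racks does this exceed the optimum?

1

Next-Fit: [5,18] [44] [18,14] [20] [46] [41] → 6 racks.
Total size 206U; any packing needs at least ⌈206/48⌉ = 5 racks.
An optimal packing achieves that bound: [46] [44] [41,5] [20,18] [18,14] → 5 racks.
Excess: 6 − 5 = 1.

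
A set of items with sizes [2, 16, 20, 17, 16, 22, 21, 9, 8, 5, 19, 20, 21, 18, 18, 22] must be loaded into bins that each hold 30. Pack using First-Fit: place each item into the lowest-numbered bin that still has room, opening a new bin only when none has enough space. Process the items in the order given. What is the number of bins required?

12 bins

bin 1: place 2, 28 left
bin 1: place 16, 12 left
bin 2: place 20, 10 left
bin 3: place 17, 13 left
bin 4: place 16, 14 left
bin 5: place 22, 8 left
bin 6: place 21, 9 left
bin 1: place 9, 3 left
bin 2: place 8, 2 left
bin 3: place 5, 8 left
bin 7: place 19, 11 left
bin 8: place 20, 10 left
bin 9: place 21, 9 left
bin 10: place 18, 12 left
bin 11: place 18, 12 left
bin 12: place 22, 8 left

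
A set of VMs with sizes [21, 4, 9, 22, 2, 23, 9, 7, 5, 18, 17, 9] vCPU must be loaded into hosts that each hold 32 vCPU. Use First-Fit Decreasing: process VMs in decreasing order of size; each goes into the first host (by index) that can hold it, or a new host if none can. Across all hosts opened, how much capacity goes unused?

14

Sorted descending: 23, 22, 21, 18, 17, 9, 9, 9, 7, 5, 4, 2.
Put 23 vCPU in host 1; 9 vCPU remain.
Put 22 vCPU in host 2; 10 vCPU remain.
Put 21 vCPU in host 3; 11 vCPU remain.
Put 18 vCPU in host 4; 14 vCPU remain.
Put 17 vCPU in host 5; 15 vCPU remain.
Put 9 vCPU in host 1; 0 vCPU remain.
Put 9 vCPU in host 2; 1 vCPU remain.
Put 9 vCPU in host 3; 2 vCPU remain.
Put 7 vCPU in host 4; 7 vCPU remain.
Put 5 vCPU in host 4; 2 vCPU remain.
Put 4 vCPU in host 5; 11 vCPU remain.
Put 2 vCPU in host 3; 0 vCPU remain.
5 hosts × 32 vCPU = 160 vCPU; used 146 vCPU; unused 14 vCPU.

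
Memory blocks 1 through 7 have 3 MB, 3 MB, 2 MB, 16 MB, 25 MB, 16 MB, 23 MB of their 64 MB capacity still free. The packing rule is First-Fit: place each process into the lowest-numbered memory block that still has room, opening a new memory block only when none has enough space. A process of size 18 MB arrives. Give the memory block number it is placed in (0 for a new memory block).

5

Memory blocks with room: memory block 5 (25 MB), memory block 7 (23 MB).
The first with room is memory block 5.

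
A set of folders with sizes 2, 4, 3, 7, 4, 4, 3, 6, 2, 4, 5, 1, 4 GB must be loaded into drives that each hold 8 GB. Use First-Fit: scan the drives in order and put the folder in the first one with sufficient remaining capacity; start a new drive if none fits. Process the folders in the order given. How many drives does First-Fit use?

7

drive 1: place 2 GB, 6 GB left
drive 1: place 4 GB, 2 GB left
drive 2: place 3 GB, 5 GB left
drive 3: place 7 GB, 1 GB left
drive 2: place 4 GB, 1 GB left
drive 4: place 4 GB, 4 GB left
drive 4: place 3 GB, 1 GB left
drive 5: place 6 GB, 2 GB left
drive 1: place 2 GB, 0 GB left
drive 6: place 4 GB, 4 GB left
drive 7: place 5 GB, 3 GB left
drive 2: place 1 GB, 0 GB left
drive 6: place 4 GB, 0 GB left
Final drives: [2,4,2] [3,4,1] [7] [4,3] [6] [4,4] [5].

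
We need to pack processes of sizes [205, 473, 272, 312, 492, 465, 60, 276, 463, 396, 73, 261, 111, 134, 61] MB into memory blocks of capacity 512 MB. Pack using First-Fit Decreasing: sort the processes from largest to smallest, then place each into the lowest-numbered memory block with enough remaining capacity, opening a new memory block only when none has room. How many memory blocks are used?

9

Sorted descending: 492, 473, 465, 463, 396, 312, 276, 272, 261, 205, 134, 111, 73, 61, 60.
memory block 1: place 492 MB, 20 MB left
memory block 2: place 473 MB, 39 MB left
memory block 3: place 465 MB, 47 MB left
memory block 4: place 463 MB, 49 MB left
memory block 5: place 396 MB, 116 MB left
memory block 6: place 312 MB, 200 MB left
memory block 7: place 276 MB, 236 MB left
memory block 8: place 272 MB, 240 MB left
memory block 9: place 261 MB, 251 MB left
memory block 7: place 205 MB, 31 MB left
memory block 6: place 134 MB, 66 MB left
memory block 5: place 111 MB, 5 MB left
memory block 8: place 73 MB, 167 MB left
memory block 6: place 61 MB, 5 MB left
memory block 8: place 60 MB, 107 MB left
Final memory blocks: [492] [473] [465] [463] [396,111] [312,134,61] [276,205] [272,73,60] [261].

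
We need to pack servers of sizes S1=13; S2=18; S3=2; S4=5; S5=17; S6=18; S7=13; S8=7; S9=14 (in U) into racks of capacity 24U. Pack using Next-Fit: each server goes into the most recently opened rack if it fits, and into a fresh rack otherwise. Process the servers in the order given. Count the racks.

rack 1: place S1 (13U), 11U left
rack 2: place S2 (18U), 6U left
rack 2: place S3 (2U), 4U left
rack 3: place S4 (5U), 19U left
rack 3: place S5 (17U), 2U left
rack 4: place S6 (18U), 6U left
rack 5: place S7 (13U), 11U left
rack 5: place S8 (7U), 4U left
rack 6: place S9 (14U), 10U left
Final racks: [13] [18,2] [5,17] [18] [13,7] [14].

6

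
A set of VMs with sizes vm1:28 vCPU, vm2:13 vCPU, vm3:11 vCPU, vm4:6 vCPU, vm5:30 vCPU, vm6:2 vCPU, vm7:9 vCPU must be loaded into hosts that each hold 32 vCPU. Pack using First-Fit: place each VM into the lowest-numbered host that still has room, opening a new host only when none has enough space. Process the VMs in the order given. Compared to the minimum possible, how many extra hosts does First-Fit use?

0

First-Fit: [28,2] [13,11,6] [30] [9] → 4 hosts.
Total size 99 vCPU; any packing needs at least ⌈99/32⌉ = 4 hosts.
So 4 is already optimal.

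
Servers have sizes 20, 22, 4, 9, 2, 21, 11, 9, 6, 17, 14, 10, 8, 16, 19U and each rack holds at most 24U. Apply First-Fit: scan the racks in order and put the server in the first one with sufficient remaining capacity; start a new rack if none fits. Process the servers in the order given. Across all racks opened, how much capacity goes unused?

Put 20U in rack 1; 4U remain.
Put 22U in rack 2; 2U remain.
Put 4U in rack 1; 0U remain.
Put 9U in rack 3; 15U remain.
Put 2U in rack 2; 0U remain.
Put 21U in rack 4; 3U remain.
Put 11U in rack 3; 4U remain.
Put 9U in rack 5; 15U remain.
Put 6U in rack 5; 9U remain.
Put 17U in rack 6; 7U remain.
Put 14U in rack 7; 10U remain.
Put 10U in rack 7; 0U remain.
Put 8U in rack 5; 1U remain.
Put 16U in rack 8; 8U remain.
Put 19U in rack 9; 5U remain.
9 racks × 24U = 216U; used 188U; unused 28U.

28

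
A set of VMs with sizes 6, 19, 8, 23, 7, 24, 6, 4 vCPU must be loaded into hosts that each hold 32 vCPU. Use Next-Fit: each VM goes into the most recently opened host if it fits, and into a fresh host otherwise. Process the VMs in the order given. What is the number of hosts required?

6 vCPU → host 1 (remaining 26 vCPU)
19 vCPU → host 1 (remaining 7 vCPU)
8 vCPU → host 2 (remaining 24 vCPU)
23 vCPU → host 2 (remaining 1 vCPU)
7 vCPU → host 3 (remaining 25 vCPU)
24 vCPU → host 3 (remaining 1 vCPU)
6 vCPU → host 4 (remaining 26 vCPU)
4 vCPU → host 4 (remaining 22 vCPU)
Final hosts: [6,19] [8,23] [7,24] [6,4].

4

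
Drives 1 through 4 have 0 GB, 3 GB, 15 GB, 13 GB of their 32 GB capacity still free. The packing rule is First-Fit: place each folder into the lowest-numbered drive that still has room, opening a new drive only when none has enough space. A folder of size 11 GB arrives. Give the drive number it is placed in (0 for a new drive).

3

Drives with room: drive 3 (15 GB), drive 4 (13 GB).
The first with room is drive 3.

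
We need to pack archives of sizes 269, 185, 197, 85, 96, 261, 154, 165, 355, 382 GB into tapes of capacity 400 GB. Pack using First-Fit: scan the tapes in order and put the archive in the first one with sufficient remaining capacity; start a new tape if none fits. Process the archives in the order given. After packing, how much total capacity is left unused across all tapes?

251

tape 1: place 269 GB, 131 GB left
tape 2: place 185 GB, 215 GB left
tape 2: place 197 GB, 18 GB left
tape 1: place 85 GB, 46 GB left
tape 3: place 96 GB, 304 GB left
tape 3: place 261 GB, 43 GB left
tape 4: place 154 GB, 246 GB left
tape 4: place 165 GB, 81 GB left
tape 5: place 355 GB, 45 GB left
tape 6: place 382 GB, 18 GB left
6 tapes × 400 GB = 2400 GB; used 2149 GB; unused 251 GB.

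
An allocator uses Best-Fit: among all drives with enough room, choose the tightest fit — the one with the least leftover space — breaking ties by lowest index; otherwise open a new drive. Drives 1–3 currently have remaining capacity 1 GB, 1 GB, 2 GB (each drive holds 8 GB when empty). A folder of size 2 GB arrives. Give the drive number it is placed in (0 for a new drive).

3

Drives with room: drive 3 (2 GB).
Tightest fit is drive 3 with 2 GB free.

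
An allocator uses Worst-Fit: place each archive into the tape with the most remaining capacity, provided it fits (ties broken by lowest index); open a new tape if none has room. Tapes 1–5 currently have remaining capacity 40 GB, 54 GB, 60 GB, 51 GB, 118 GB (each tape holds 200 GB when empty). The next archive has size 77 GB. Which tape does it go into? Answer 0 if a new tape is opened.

Tapes with room: tape 5 (118 GB).
Most room is tape 5 with 118 GB free.

5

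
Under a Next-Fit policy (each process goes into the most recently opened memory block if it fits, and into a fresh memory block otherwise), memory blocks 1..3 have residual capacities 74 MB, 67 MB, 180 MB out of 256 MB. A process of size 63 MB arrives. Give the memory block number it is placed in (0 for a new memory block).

3

Next-Fit only looks at memory block 3, which has 180 MB free.
63 MB fits there.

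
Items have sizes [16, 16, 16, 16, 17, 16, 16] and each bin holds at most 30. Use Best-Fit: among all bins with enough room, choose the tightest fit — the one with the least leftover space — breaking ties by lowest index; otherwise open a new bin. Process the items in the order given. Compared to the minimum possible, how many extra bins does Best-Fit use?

Best-Fit: [16] [16] [16] [16] [17] [16] [16] → 7 bins.
7 items exceed 15 (half the capacity), and no two of those can share a bin, so at least 7 bins are needed.
So 7 is already optimal.

0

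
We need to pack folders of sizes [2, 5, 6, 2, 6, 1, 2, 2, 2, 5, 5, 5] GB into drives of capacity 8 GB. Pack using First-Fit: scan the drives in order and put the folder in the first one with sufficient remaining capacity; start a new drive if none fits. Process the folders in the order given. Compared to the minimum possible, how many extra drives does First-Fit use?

1

First-Fit: [2,5,1] [6,2] [6,2] [2,2] [5] [5] [5] → 7 drives.
Total size 43 GB; any packing needs at least ⌈43/8⌉ = 6 drives.
An optimal packing achieves that bound: [6,2] [6,2] [5,2,1] [5,2] [5,2] [5] → 6 drives.
Excess: 7 − 6 = 1.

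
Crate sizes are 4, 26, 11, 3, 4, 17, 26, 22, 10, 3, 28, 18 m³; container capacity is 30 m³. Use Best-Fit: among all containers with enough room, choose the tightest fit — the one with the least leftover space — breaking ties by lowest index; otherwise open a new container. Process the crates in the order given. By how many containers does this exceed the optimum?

1

Best-Fit: [4,26] [11,3,4,10] [17] [26,3] [22] [28] [18] → 7 containers.
Total size 172 m³; any packing needs at least ⌈172/30⌉ = 6 containers.
An optimal packing achieves that bound: [28] [26,4] [26,4] [22,3,3] [18,11] [17,10] → 6 containers.
Excess: 7 − 6 = 1.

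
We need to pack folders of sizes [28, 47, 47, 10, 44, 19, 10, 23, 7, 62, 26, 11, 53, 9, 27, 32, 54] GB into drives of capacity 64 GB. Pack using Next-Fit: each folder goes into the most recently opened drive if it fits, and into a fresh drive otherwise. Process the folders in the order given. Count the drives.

drive 1: place 28 GB, 36 GB left
drive 2: place 47 GB, 17 GB left
drive 3: place 47 GB, 17 GB left
drive 3: place 10 GB, 7 GB left
drive 4: place 44 GB, 20 GB left
drive 4: place 19 GB, 1 GB left
drive 5: place 10 GB, 54 GB left
drive 5: place 23 GB, 31 GB left
drive 5: place 7 GB, 24 GB left
drive 6: place 62 GB, 2 GB left
drive 7: place 26 GB, 38 GB left
drive 7: place 11 GB, 27 GB left
drive 8: place 53 GB, 11 GB left
drive 8: place 9 GB, 2 GB left
drive 9: place 27 GB, 37 GB left
drive 9: place 32 GB, 5 GB left
drive 10: place 54 GB, 10 GB left
Final drives: [28] [47] [47,10] [44,19] [10,23,7] [62] [26,11] [53,9] [27,32] [54].

10 drives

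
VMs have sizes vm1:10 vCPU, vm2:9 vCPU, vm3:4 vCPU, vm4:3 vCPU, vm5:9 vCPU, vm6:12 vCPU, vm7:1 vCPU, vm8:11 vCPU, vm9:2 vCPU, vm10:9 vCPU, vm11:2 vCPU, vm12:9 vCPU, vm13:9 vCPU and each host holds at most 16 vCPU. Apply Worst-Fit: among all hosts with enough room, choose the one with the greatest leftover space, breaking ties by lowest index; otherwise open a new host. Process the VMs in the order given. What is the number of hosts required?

host 1: place vm1 (10 vCPU), 6 vCPU left
host 2: place vm2 (9 vCPU), 7 vCPU left
host 2: place vm3 (4 vCPU), 3 vCPU left
host 1: place vm4 (3 vCPU), 3 vCPU left
host 3: place vm5 (9 vCPU), 7 vCPU left
host 4: place vm6 (12 vCPU), 4 vCPU left
host 3: place vm7 (1 vCPU), 6 vCPU left
host 5: place vm8 (11 vCPU), 5 vCPU left
host 3: place vm9 (2 vCPU), 4 vCPU left
host 6: place vm10 (9 vCPU), 7 vCPU left
host 6: place vm11 (2 vCPU), 5 vCPU left
host 7: place vm12 (9 vCPU), 7 vCPU left
host 8: place vm13 (9 vCPU), 7 vCPU left
Final hosts: [10,3] [9,4] [9,1,2] [12] [11] [9,2] [9] [9].

8 hosts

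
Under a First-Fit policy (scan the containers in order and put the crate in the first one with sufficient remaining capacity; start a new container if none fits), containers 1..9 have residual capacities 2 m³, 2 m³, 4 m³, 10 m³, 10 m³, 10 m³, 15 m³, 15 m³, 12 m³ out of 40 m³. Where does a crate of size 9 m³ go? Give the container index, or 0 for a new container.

4

Containers with room: container 4 (10 m³), container 5 (10 m³), container 6 (10 m³), container 7 (15 m³), container 8 (15 m³), container 9 (12 m³).
The first with room is container 4.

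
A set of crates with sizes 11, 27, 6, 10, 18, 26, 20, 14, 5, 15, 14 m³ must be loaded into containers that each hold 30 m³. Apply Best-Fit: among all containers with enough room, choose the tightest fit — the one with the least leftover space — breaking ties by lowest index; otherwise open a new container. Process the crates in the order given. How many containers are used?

Put 11 m³ in container 1; 19 m³ remain.
Put 27 m³ in container 2; 3 m³ remain.
Put 6 m³ in container 1; 13 m³ remain.
Put 10 m³ in container 1; 3 m³ remain.
Put 18 m³ in container 3; 12 m³ remain.
Put 26 m³ in container 4; 4 m³ remain.
Put 20 m³ in container 5; 10 m³ remain.
Put 14 m³ in container 6; 16 m³ remain.
Put 5 m³ in container 5; 5 m³ remain.
Put 15 m³ in container 6; 1 m³ remain.
Put 14 m³ in container 7; 16 m³ remain.

7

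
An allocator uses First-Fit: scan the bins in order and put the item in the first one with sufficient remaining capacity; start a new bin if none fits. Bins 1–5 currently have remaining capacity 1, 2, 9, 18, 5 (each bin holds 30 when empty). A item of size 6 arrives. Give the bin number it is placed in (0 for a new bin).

3

Bins with room: bin 3 (9), bin 4 (18).
The first with room is bin 3.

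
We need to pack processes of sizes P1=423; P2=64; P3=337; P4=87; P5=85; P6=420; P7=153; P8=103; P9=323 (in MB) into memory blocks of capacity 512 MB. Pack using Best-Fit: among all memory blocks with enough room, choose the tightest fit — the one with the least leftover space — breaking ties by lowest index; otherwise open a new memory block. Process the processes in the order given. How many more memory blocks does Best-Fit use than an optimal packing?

Best-Fit: [423,64] [337,87,85] [420] [153,103] [323] → 5 memory blocks.
Total size 1995 MB; any packing needs at least ⌈1995/512⌉ = 4 memory blocks.
An optimal packing achieves that bound: [423,87] [420,85] [337,153] [323,103,64] → 4 memory blocks.
Excess: 5 − 4 = 1.

1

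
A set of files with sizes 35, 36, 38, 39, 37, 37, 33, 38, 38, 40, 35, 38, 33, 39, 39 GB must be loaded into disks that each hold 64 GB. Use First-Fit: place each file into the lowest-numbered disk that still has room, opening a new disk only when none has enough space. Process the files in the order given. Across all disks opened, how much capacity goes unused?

35 GB → disk 1 (remaining 29 GB)
36 GB → disk 2 (remaining 28 GB)
38 GB → disk 3 (remaining 26 GB)
39 GB → disk 4 (remaining 25 GB)
37 GB → disk 5 (remaining 27 GB)
37 GB → disk 6 (remaining 27 GB)
33 GB → disk 7 (remaining 31 GB)
38 GB → disk 8 (remaining 26 GB)
38 GB → disk 9 (remaining 26 GB)
40 GB → disk 10 (remaining 24 GB)
35 GB → disk 11 (remaining 29 GB)
38 GB → disk 12 (remaining 26 GB)
33 GB → disk 13 (remaining 31 GB)
39 GB → disk 14 (remaining 25 GB)
39 GB → disk 15 (remaining 25 GB)
15 disks × 64 GB = 960 GB; used 555 GB; unused 405 GB.

405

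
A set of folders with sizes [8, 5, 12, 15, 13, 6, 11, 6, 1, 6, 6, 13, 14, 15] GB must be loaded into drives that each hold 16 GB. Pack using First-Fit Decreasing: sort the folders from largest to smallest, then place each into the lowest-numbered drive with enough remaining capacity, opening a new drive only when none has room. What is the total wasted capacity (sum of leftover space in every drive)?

29

Sorted descending: 15, 15, 14, 13, 13, 12, 11, 8, 6, 6, 6, 6, 5, 1.
Put 15 GB in drive 1; 1 GB remain.
Put 15 GB in drive 2; 1 GB remain.
Put 14 GB in drive 3; 2 GB remain.
Put 13 GB in drive 4; 3 GB remain.
Put 13 GB in drive 5; 3 GB remain.
Put 12 GB in drive 6; 4 GB remain.
Put 11 GB in drive 7; 5 GB remain.
Put 8 GB in drive 8; 8 GB remain.
Put 6 GB in drive 8; 2 GB remain.
Put 6 GB in drive 9; 10 GB remain.
Put 6 GB in drive 9; 4 GB remain.
Put 6 GB in drive 10; 10 GB remain.
Put 5 GB in drive 7; 0 GB remain.
Put 1 GB in drive 1; 0 GB remain.
10 drives × 16 GB = 160 GB; used 131 GB; unused 29 GB.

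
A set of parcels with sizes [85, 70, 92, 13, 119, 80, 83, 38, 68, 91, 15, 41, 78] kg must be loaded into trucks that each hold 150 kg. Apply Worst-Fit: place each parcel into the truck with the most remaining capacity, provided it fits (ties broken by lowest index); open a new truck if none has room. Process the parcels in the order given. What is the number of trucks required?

Put 85 kg in truck 1; 65 kg remain.
Put 70 kg in truck 2; 80 kg remain.
Put 92 kg in truck 3; 58 kg remain.
Put 13 kg in truck 2; 67 kg remain.
Put 119 kg in truck 4; 31 kg remain.
Put 80 kg in truck 5; 70 kg remain.
Put 83 kg in truck 6; 67 kg remain.
Put 38 kg in truck 5; 32 kg remain.
Put 68 kg in truck 7; 82 kg remain.
Put 91 kg in truck 8; 59 kg remain.
Put 15 kg in truck 7; 67 kg remain.
Put 41 kg in truck 2; 26 kg remain.
Put 78 kg in truck 9; 72 kg remain.
Final trucks: [85] [70,13,41] [92] [119] [80,38] [83] [68,15] [91] [78].

9 trucks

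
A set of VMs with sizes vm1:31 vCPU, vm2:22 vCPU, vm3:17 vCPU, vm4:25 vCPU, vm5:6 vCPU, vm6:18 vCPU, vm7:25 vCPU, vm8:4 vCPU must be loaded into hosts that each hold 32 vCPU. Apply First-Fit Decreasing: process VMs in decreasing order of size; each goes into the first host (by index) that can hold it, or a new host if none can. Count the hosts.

6

Sorted descending: 31, 25, 25, 22, 18, 17, 6, 4.
31 vCPU → host 1 (remaining 1 vCPU)
25 vCPU → host 2 (remaining 7 vCPU)
25 vCPU → host 3 (remaining 7 vCPU)
22 vCPU → host 4 (remaining 10 vCPU)
18 vCPU → host 5 (remaining 14 vCPU)
17 vCPU → host 6 (remaining 15 vCPU)
6 vCPU → host 2 (remaining 1 vCPU)
4 vCPU → host 3 (remaining 3 vCPU)
Final hosts: [31] [25,6] [25,4] [22] [18] [17].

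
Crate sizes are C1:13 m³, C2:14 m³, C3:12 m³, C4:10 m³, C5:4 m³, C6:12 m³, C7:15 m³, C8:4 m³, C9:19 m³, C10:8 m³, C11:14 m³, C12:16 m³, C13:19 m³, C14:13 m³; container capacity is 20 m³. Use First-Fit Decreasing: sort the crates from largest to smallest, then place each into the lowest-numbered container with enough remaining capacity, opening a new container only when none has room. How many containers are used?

Sorted descending: 19, 19, 16, 15, 14, 14, 13, 13, 12, 12, 10, 8, 4, 4.
19 m³ → container 1 (remaining 1 m³)
19 m³ → container 2 (remaining 1 m³)
16 m³ → container 3 (remaining 4 m³)
15 m³ → container 4 (remaining 5 m³)
14 m³ → container 5 (remaining 6 m³)
14 m³ → container 6 (remaining 6 m³)
13 m³ → container 7 (remaining 7 m³)
13 m³ → container 8 (remaining 7 m³)
12 m³ → container 9 (remaining 8 m³)
12 m³ → container 10 (remaining 8 m³)
10 m³ → container 11 (remaining 10 m³)
8 m³ → container 9 (remaining 0 m³)
4 m³ → container 3 (remaining 0 m³)
4 m³ → container 4 (remaining 1 m³)

11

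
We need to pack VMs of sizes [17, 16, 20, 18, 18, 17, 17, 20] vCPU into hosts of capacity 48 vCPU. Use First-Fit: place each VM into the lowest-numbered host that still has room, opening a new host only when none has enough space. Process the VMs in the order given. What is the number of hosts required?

host 1: place 17 vCPU, 31 vCPU left
host 1: place 16 vCPU, 15 vCPU left
host 2: place 20 vCPU, 28 vCPU left
host 2: place 18 vCPU, 10 vCPU left
host 3: place 18 vCPU, 30 vCPU left
host 3: place 17 vCPU, 13 vCPU left
host 4: place 17 vCPU, 31 vCPU left
host 4: place 20 vCPU, 11 vCPU left

4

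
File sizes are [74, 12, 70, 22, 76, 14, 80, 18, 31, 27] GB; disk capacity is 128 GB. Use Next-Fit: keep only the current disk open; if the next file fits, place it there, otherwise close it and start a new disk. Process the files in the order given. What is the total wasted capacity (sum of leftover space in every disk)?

74 GB → disk 1 (remaining 54 GB)
12 GB → disk 1 (remaining 42 GB)
70 GB → disk 2 (remaining 58 GB)
22 GB → disk 2 (remaining 36 GB)
76 GB → disk 3 (remaining 52 GB)
14 GB → disk 3 (remaining 38 GB)
80 GB → disk 4 (remaining 48 GB)
18 GB → disk 4 (remaining 30 GB)
31 GB → disk 5 (remaining 97 GB)
27 GB → disk 5 (remaining 70 GB)
5 disks × 128 GB = 640 GB; used 424 GB; unused 216 GB.

216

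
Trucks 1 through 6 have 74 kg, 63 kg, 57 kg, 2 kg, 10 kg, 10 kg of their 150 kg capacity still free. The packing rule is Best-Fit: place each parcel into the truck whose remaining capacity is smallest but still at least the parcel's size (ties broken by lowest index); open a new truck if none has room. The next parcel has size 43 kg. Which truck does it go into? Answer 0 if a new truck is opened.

Trucks with room: truck 1 (74 kg), truck 2 (63 kg), truck 3 (57 kg).
Tightest fit is truck 3 with 57 kg free.

3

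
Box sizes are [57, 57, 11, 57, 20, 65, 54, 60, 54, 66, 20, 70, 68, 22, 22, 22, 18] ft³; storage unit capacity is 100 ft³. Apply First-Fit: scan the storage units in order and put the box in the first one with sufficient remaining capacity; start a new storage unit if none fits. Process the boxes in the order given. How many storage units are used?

Put 57 ft³ in storage unit 1; 43 ft³ remain.
Put 57 ft³ in storage unit 2; 43 ft³ remain.
Put 11 ft³ in storage unit 1; 32 ft³ remain.
Put 57 ft³ in storage unit 3; 43 ft³ remain.
Put 20 ft³ in storage unit 1; 12 ft³ remain.
Put 65 ft³ in storage unit 4; 35 ft³ remain.
Put 54 ft³ in storage unit 5; 46 ft³ remain.
Put 60 ft³ in storage unit 6; 40 ft³ remain.
Put 54 ft³ in storage unit 7; 46 ft³ remain.
Put 66 ft³ in storage unit 8; 34 ft³ remain.
Put 20 ft³ in storage unit 2; 23 ft³ remain.
Put 70 ft³ in storage unit 9; 30 ft³ remain.
Put 68 ft³ in storage unit 10; 32 ft³ remain.
Put 22 ft³ in storage unit 2; 1 ft³ remain.
Put 22 ft³ in storage unit 3; 21 ft³ remain.
Put 22 ft³ in storage unit 4; 13 ft³ remain.
Put 18 ft³ in storage unit 3; 3 ft³ remain.

10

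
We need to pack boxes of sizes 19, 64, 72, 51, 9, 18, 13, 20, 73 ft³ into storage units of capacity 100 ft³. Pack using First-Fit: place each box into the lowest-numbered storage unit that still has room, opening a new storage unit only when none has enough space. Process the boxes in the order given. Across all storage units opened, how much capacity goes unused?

19 ft³ → storage unit 1 (remaining 81 ft³)
64 ft³ → storage unit 1 (remaining 17 ft³)
72 ft³ → storage unit 2 (remaining 28 ft³)
51 ft³ → storage unit 3 (remaining 49 ft³)
9 ft³ → storage unit 1 (remaining 8 ft³)
18 ft³ → storage unit 2 (remaining 10 ft³)
13 ft³ → storage unit 3 (remaining 36 ft³)
20 ft³ → storage unit 3 (remaining 16 ft³)
73 ft³ → storage unit 4 (remaining 27 ft³)
4 storage units × 100 ft³ = 400 ft³; used 339 ft³; unused 61 ft³.

61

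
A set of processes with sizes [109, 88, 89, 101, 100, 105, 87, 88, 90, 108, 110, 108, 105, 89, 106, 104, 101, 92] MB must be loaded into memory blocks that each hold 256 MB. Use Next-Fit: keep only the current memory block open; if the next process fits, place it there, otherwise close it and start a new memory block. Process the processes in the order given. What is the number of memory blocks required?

9

Put 109 MB in memory block 1; 147 MB remain.
Put 88 MB in memory block 1; 59 MB remain.
Put 89 MB in memory block 2; 167 MB remain.
Put 101 MB in memory block 2; 66 MB remain.
Put 100 MB in memory block 3; 156 MB remain.
Put 105 MB in memory block 3; 51 MB remain.
Put 87 MB in memory block 4; 169 MB remain.
Put 88 MB in memory block 4; 81 MB remain.
Put 90 MB in memory block 5; 166 MB remain.
Put 108 MB in memory block 5; 58 MB remain.
Put 110 MB in memory block 6; 146 MB remain.
Put 108 MB in memory block 6; 38 MB remain.
Put 105 MB in memory block 7; 151 MB remain.
Put 89 MB in memory block 7; 62 MB remain.
Put 106 MB in memory block 8; 150 MB remain.
Put 104 MB in memory block 8; 46 MB remain.
Put 101 MB in memory block 9; 155 MB remain.
Put 92 MB in memory block 9; 63 MB remain.
Final memory blocks: [109,88] [89,101] [100,105] [87,88] [90,108] [110,108] [105,89] [106,104] [101,92].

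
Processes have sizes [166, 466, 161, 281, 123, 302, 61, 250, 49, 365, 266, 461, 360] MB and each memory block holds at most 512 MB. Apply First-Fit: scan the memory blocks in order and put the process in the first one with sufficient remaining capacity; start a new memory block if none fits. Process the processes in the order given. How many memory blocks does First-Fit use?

9 memory blocks

memory block 1: place 166 MB, 346 MB left
memory block 2: place 466 MB, 46 MB left
memory block 1: place 161 MB, 185 MB left
memory block 3: place 281 MB, 231 MB left
memory block 1: place 123 MB, 62 MB left
memory block 4: place 302 MB, 210 MB left
memory block 1: place 61 MB, 1 MB left
memory block 5: place 250 MB, 262 MB left
memory block 3: place 49 MB, 182 MB left
memory block 6: place 365 MB, 147 MB left
memory block 7: place 266 MB, 246 MB left
memory block 8: place 461 MB, 51 MB left
memory block 9: place 360 MB, 152 MB left
Final memory blocks: [166,161,123,61] [466] [281,49] [302] [250] [365] [266] [461] [360].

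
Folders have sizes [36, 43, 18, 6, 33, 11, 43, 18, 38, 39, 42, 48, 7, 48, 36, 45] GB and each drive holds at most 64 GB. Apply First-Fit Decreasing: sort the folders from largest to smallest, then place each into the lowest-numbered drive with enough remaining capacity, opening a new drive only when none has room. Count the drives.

11

Sorted descending: 48, 48, 45, 43, 43, 42, 39, 38, 36, 36, 33, 18, 18, 11, 7, 6.
drive 1: place 48 GB, 16 GB left
drive 2: place 48 GB, 16 GB left
drive 3: place 45 GB, 19 GB left
drive 4: place 43 GB, 21 GB left
drive 5: place 43 GB, 21 GB left
drive 6: place 42 GB, 22 GB left
drive 7: place 39 GB, 25 GB left
drive 8: place 38 GB, 26 GB left
drive 9: place 36 GB, 28 GB left
drive 10: place 36 GB, 28 GB left
drive 11: place 33 GB, 31 GB left
drive 3: place 18 GB, 1 GB left
drive 4: place 18 GB, 3 GB left
drive 1: place 11 GB, 5 GB left
drive 2: place 7 GB, 9 GB left
drive 2: place 6 GB, 3 GB left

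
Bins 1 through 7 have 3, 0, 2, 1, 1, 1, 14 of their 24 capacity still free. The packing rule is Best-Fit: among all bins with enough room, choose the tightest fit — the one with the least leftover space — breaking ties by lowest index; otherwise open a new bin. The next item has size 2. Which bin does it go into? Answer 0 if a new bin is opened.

Bins with room: bin 1 (3), bin 3 (2), bin 7 (14).
Tightest fit is bin 3 with 2 free.

3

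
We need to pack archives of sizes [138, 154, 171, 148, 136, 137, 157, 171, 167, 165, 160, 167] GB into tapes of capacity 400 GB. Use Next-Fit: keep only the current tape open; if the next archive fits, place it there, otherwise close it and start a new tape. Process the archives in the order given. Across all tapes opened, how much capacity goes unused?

529

138 GB → tape 1 (remaining 262 GB)
154 GB → tape 1 (remaining 108 GB)
171 GB → tape 2 (remaining 229 GB)
148 GB → tape 2 (remaining 81 GB)
136 GB → tape 3 (remaining 264 GB)
137 GB → tape 3 (remaining 127 GB)
157 GB → tape 4 (remaining 243 GB)
171 GB → tape 4 (remaining 72 GB)
167 GB → tape 5 (remaining 233 GB)
165 GB → tape 5 (remaining 68 GB)
160 GB → tape 6 (remaining 240 GB)
167 GB → tape 6 (remaining 73 GB)
6 tapes × 400 GB = 2400 GB; used 1871 GB; unused 529 GB.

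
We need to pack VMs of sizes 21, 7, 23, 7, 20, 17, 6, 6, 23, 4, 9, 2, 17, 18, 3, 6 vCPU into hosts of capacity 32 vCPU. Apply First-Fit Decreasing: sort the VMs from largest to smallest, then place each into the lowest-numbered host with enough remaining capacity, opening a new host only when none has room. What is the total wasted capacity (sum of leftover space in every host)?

Sorted descending: 23, 23, 21, 20, 18, 17, 17, 9, 7, 7, 6, 6, 6, 4, 3, 2.
23 vCPU → host 1 (remaining 9 vCPU)
23 vCPU → host 2 (remaining 9 vCPU)
21 vCPU → host 3 (remaining 11 vCPU)
20 vCPU → host 4 (remaining 12 vCPU)
18 vCPU → host 5 (remaining 14 vCPU)
17 vCPU → host 6 (remaining 15 vCPU)
17 vCPU → host 7 (remaining 15 vCPU)
9 vCPU → host 1 (remaining 0 vCPU)
7 vCPU → host 2 (remaining 2 vCPU)
7 vCPU → host 3 (remaining 4 vCPU)
6 vCPU → host 4 (remaining 6 vCPU)
6 vCPU → host 4 (remaining 0 vCPU)
6 vCPU → host 5 (remaining 8 vCPU)
4 vCPU → host 3 (remaining 0 vCPU)
3 vCPU → host 5 (remaining 5 vCPU)
2 vCPU → host 2 (remaining 0 vCPU)
7 hosts × 32 vCPU = 224 vCPU; used 189 vCPU; unused 35 vCPU.

35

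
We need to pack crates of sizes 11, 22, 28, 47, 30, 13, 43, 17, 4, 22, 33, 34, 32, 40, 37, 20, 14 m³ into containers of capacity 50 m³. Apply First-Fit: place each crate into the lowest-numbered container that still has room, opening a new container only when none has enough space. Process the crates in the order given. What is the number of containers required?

container 1: place 11 m³, 39 m³ left
container 1: place 22 m³, 17 m³ left
container 2: place 28 m³, 22 m³ left
container 3: place 47 m³, 3 m³ left
container 4: place 30 m³, 20 m³ left
container 1: place 13 m³, 4 m³ left
container 5: place 43 m³, 7 m³ left
container 2: place 17 m³, 5 m³ left
container 1: place 4 m³, 0 m³ left
container 6: place 22 m³, 28 m³ left
container 7: place 33 m³, 17 m³ left
container 8: place 34 m³, 16 m³ left
container 9: place 32 m³, 18 m³ left
container 10: place 40 m³, 10 m³ left
container 11: place 37 m³, 13 m³ left
container 4: place 20 m³, 0 m³ left
container 6: place 14 m³, 14 m³ left
Final containers: [11,22,13,4] [28,17] [47] [30,20] [43] [22,14] [33] [34] [32] [40] [37].

11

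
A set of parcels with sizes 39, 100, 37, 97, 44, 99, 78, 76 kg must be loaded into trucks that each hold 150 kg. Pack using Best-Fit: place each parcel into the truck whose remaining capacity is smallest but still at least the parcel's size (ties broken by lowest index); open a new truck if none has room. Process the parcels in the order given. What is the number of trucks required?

truck 1: place 39 kg, 111 kg left
truck 1: place 100 kg, 11 kg left
truck 2: place 37 kg, 113 kg left
truck 2: place 97 kg, 16 kg left
truck 3: place 44 kg, 106 kg left
truck 3: place 99 kg, 7 kg left
truck 4: place 78 kg, 72 kg left
truck 5: place 76 kg, 74 kg left
Final trucks: [39,100] [37,97] [44,99] [78] [76].

5 trucks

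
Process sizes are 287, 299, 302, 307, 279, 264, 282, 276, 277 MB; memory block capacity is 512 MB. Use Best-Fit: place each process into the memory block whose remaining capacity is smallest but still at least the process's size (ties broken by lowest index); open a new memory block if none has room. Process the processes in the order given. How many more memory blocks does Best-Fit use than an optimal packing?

0

Best-Fit: [287] [299] [302] [307] [279] [264] [282] [276] [277] → 9 memory blocks.
9 processes exceed 256 MB (half the capacity), and no two of those can share a memory block, so at least 9 memory blocks are needed.
So 9 is already optimal.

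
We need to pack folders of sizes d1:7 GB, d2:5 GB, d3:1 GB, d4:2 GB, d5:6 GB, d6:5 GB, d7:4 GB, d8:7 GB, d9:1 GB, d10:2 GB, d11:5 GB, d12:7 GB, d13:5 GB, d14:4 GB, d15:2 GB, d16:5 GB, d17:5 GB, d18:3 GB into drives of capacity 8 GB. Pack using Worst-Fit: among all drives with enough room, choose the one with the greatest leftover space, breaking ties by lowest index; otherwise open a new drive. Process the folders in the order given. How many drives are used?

drive 1: place d1 (7 GB), 1 GB left
drive 2: place d2 (5 GB), 3 GB left
drive 2: place d3 (1 GB), 2 GB left
drive 2: place d4 (2 GB), 0 GB left
drive 3: place d5 (6 GB), 2 GB left
drive 4: place d6 (5 GB), 3 GB left
drive 5: place d7 (4 GB), 4 GB left
drive 6: place d8 (7 GB), 1 GB left
drive 5: place d9 (1 GB), 3 GB left
drive 4: place d10 (2 GB), 1 GB left
drive 7: place d11 (5 GB), 3 GB left
drive 8: place d12 (7 GB), 1 GB left
drive 9: place d13 (5 GB), 3 GB left
drive 10: place d14 (4 GB), 4 GB left
drive 10: place d15 (2 GB), 2 GB left
drive 11: place d16 (5 GB), 3 GB left
drive 12: place d17 (5 GB), 3 GB left
drive 5: place d18 (3 GB), 0 GB left

12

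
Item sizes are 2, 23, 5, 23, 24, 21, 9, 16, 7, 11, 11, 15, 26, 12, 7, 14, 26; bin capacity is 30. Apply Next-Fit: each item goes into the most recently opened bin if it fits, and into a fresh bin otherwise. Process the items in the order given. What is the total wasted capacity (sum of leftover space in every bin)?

2 → bin 1 (remaining 28)
23 → bin 1 (remaining 5)
5 → bin 1 (remaining 0)
23 → bin 2 (remaining 7)
24 → bin 3 (remaining 6)
21 → bin 4 (remaining 9)
9 → bin 4 (remaining 0)
16 → bin 5 (remaining 14)
7 → bin 5 (remaining 7)
11 → bin 6 (remaining 19)
11 → bin 6 (remaining 8)
15 → bin 7 (remaining 15)
26 → bin 8 (remaining 4)
12 → bin 9 (remaining 18)
7 → bin 9 (remaining 11)
14 → bin 10 (remaining 16)
26 → bin 11 (remaining 4)
11 bins × 30 = 330; used 252; unused 78.

78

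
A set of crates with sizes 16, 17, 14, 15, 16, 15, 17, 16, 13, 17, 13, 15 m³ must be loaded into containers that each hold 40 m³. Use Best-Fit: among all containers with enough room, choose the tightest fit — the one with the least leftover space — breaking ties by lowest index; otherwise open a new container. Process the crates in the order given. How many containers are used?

container 1: place 16 m³, 24 m³ left
container 1: place 17 m³, 7 m³ left
container 2: place 14 m³, 26 m³ left
container 2: place 15 m³, 11 m³ left
container 3: place 16 m³, 24 m³ left
container 3: place 15 m³, 9 m³ left
container 4: place 17 m³, 23 m³ left
container 4: place 16 m³, 7 m³ left
container 5: place 13 m³, 27 m³ left
container 5: place 17 m³, 10 m³ left
container 6: place 13 m³, 27 m³ left
container 6: place 15 m³, 12 m³ left

6 containers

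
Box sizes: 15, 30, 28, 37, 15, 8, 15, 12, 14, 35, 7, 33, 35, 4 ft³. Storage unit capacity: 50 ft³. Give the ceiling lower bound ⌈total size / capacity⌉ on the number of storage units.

6 storage units

Total size = 15 + 30 + 28 + 37 + 15 + 8 + 15 + 12 + 14 + 35 + 7 + 33 + 35 + 4 = 288 ft³.
⌈288 / 50⌉ = 6.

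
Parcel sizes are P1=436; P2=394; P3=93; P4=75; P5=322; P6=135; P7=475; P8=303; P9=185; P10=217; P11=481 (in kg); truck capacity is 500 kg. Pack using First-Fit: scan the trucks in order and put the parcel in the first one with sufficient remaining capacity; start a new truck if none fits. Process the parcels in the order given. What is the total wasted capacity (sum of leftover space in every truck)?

truck 1: place P1 (436 kg), 64 kg left
truck 2: place P2 (394 kg), 106 kg left
truck 2: place P3 (93 kg), 13 kg left
truck 3: place P4 (75 kg), 425 kg left
truck 3: place P5 (322 kg), 103 kg left
truck 4: place P6 (135 kg), 365 kg left
truck 5: place P7 (475 kg), 25 kg left
truck 4: place P8 (303 kg), 62 kg left
truck 6: place P9 (185 kg), 315 kg left
truck 6: place P10 (217 kg), 98 kg left
truck 7: place P11 (481 kg), 19 kg left
7 trucks × 500 kg = 3500 kg; used 3116 kg; unused 384 kg.

384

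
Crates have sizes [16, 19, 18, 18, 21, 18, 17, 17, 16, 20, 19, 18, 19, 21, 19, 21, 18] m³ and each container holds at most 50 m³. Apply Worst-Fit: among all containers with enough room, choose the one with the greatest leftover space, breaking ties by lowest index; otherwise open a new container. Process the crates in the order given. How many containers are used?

Put 16 m³ in container 1; 34 m³ remain.
Put 19 m³ in container 1; 15 m³ remain.
Put 18 m³ in container 2; 32 m³ remain.
Put 18 m³ in container 2; 14 m³ remain.
Put 21 m³ in container 3; 29 m³ remain.
Put 18 m³ in container 3; 11 m³ remain.
Put 17 m³ in container 4; 33 m³ remain.
Put 17 m³ in container 4; 16 m³ remain.
Put 16 m³ in container 4; 0 m³ remain.
Put 20 m³ in container 5; 30 m³ remain.
Put 19 m³ in container 5; 11 m³ remain.
Put 18 m³ in container 6; 32 m³ remain.
Put 19 m³ in container 6; 13 m³ remain.
Put 21 m³ in container 7; 29 m³ remain.
Put 19 m³ in container 7; 10 m³ remain.
Put 21 m³ in container 8; 29 m³ remain.
Put 18 m³ in container 8; 11 m³ remain.

8 containers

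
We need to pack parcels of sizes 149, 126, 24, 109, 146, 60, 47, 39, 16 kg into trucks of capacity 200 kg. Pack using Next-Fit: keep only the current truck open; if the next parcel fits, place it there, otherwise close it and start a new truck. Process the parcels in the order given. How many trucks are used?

5 trucks

truck 1: place 149 kg, 51 kg left
truck 2: place 126 kg, 74 kg left
truck 2: place 24 kg, 50 kg left
truck 3: place 109 kg, 91 kg left
truck 4: place 146 kg, 54 kg left
truck 5: place 60 kg, 140 kg left
truck 5: place 47 kg, 93 kg left
truck 5: place 39 kg, 54 kg left
truck 5: place 16 kg, 38 kg left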